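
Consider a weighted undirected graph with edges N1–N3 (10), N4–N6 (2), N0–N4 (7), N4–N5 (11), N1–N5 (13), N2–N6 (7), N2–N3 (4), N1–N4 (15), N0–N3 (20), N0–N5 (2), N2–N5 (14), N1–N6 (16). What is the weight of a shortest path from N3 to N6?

11

A few of the N3→N6 routes:
N3→N2→N5→N0→N4→N6: 4 + 14 + 2 + 7 + 2 = 29
N3→N1→N6: 10 + 16 = 26
N3→N1→N4→N6: 10 + 15 + 2 = 27
N3→N2→N6: 4 + 7 = 11
Shortest: 11.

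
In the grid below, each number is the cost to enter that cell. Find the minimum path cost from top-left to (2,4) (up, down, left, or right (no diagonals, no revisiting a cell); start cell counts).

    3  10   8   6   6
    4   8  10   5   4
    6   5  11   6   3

37

Path (0,0) → (1,0) → (1,1) → (1,2) → (1,3) → (1,4) → (2,4): 3 + 4 + 8 + 10 + 5 + 4 + 3 = 37.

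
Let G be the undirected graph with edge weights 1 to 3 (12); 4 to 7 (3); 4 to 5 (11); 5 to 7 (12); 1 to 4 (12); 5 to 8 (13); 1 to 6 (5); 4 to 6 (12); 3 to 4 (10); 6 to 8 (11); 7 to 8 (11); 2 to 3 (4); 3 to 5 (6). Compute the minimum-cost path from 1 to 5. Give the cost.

Some routes from 1 to 5:
1→4→5: 12 + 11 = 23
1→4→7→5: 12 + 3 + 12 = 27
1→3→5: 12 + 6 = 18
The minimum is 18.

18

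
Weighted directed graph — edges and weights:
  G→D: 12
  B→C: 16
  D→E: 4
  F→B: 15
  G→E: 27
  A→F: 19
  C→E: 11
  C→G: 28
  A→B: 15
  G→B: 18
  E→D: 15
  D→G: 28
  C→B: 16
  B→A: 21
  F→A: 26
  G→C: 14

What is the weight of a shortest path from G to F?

Candidate routes:
G → C → B → A → F: 14 + 16 + 21 + 19 = 70
G → B → A → F: 18 + 21 + 19 = 58
Shortest: 58.

58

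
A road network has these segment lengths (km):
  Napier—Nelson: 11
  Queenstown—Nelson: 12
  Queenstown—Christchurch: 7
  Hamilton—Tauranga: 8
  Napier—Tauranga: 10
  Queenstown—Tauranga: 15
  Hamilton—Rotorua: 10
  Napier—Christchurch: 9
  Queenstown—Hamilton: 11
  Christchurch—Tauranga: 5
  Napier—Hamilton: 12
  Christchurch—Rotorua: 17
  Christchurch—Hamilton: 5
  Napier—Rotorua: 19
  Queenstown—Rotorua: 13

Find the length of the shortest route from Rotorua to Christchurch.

15

Some routes from Rotorua to Christchurch:
Rotorua-Hamilton-Christchurch: 10 + 5 = 15
Rotorua-Christchurch: 17
Rotorua-Napier-Christchurch: 19 + 9 = 28
Rotorua-Hamilton-Queenstown-Christchurch: 10 + 11 + 7 = 28
Rotorua-Hamilton-Tauranga-Christchurch: 10 + 8 + 5 = 23
Rotorua-Queenstown-Christchurch: 13 + 7 = 20
Shortest: 15 km.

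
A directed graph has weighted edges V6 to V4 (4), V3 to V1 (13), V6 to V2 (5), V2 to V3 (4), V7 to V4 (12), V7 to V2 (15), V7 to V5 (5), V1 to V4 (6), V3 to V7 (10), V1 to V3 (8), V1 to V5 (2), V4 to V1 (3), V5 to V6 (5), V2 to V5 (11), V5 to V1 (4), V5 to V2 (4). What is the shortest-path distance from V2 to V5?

11

Candidate routes:
V2 → V3 → V1 → V5: 4 + 13 + 2 = 19
V2 → V3 → V7 → V5: 4 + 10 + 5 = 19
V2 → V3 → V7 → V4 → V1 → V5: 4 + 10 + 12 + 3 + 2 = 31
V2 → V5: 11
Shortest: 11.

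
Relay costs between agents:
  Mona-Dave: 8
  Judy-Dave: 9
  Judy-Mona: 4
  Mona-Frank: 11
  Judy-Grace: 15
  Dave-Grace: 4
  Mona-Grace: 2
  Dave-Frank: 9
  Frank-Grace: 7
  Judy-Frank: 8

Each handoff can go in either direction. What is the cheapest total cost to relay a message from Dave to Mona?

6

Comparing a few candidate routes:
Dave → Mona: 8
Dave → Grace → Mona: 4 + 2 = 6
Dave → Frank → Mona: 9 + 11 = 20
Dave → Judy → Mona: 9 + 4 = 13
Dave → Frank → Grace → Mona: 9 + 7 + 2 = 18
Shortest: 6.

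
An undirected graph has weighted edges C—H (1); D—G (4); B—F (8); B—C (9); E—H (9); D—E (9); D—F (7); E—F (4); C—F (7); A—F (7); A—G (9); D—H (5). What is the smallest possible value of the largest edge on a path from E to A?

7

A few of the E→A routes:
E - D - H - C - B - F - A: max(9, 5, 1, 9, 8, 7) = 9
E - F - A: max(4, 7) = 7
E - D - H - C - F - A: max(9, 5, 1, 7, 7) = 9
Best route has worst link 7.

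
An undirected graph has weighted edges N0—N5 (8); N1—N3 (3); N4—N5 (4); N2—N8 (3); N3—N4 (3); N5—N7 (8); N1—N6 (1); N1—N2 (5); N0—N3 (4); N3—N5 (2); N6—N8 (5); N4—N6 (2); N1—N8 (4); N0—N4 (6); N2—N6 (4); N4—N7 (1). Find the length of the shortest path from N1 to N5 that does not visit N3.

Checking several routes:
N1 -> N8 -> N2 -> N6 -> N4 -> N5: 4 + 3 + 4 + 2 + 4 = 17
N1 -> N6 -> N4 -> N0 -> N5: 1 + 2 + 6 + 8 = 17
N1 -> N6 -> N4 -> N5: 1 + 2 + 4 = 7
N1 -> N2 -> N6 -> N4 -> N5: 5 + 4 + 2 + 4 = 15
N1 -> N8 -> N6 -> N4 -> N5: 4 + 5 + 2 + 4 = 15
N1 -> N6 -> N4 -> N7 -> N5: 1 + 2 + 1 + 8 = 12
Shortest: 7.

7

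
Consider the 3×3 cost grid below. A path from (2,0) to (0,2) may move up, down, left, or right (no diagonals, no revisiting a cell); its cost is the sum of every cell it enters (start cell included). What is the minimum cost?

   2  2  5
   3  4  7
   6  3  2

18

Cheapest: [2,0] → [1,0] → [0,0] → [0,1] → [0,2]
  6 + 3 + 2 + 2 + 5 = 18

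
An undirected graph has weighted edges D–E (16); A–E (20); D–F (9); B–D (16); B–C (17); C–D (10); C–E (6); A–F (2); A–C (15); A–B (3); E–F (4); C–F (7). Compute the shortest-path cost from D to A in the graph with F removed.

19

A few of the D→A routes:
D - C - B - A: 10 + 17 + 3 = 30
D - B - A: 16 + 3 = 19
D - C - A: 10 + 15 = 25
Best route has total 19.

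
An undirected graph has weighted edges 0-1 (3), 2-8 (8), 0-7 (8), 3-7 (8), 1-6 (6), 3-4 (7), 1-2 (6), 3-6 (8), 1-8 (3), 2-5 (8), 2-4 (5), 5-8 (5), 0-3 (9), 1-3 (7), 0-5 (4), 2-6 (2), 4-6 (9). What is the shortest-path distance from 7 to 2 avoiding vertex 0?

18

Checking several routes:
7→3→4→2: 8 + 7 + 5 = 20
7→3→6→2: 8 + 8 + 2 = 18
7→3→1→2: 8 + 7 + 6 = 21
Best route has total 18.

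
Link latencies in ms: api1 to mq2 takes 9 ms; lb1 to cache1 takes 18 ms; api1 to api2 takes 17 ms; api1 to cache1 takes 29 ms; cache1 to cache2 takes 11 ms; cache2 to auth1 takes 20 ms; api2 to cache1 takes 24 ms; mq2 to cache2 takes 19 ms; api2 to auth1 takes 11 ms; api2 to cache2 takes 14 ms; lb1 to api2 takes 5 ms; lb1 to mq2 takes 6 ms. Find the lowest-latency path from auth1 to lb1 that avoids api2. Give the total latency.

45

Paths from auth1 to lb1 avoiding api2:
auth1 -> cache2 -> cache1 -> api1 -> mq2 -> lb1: 20 + 11 + 29 + 9 + 6 = 75
auth1 -> cache2 -> mq2 -> lb1: 20 + 19 + 6 = 45
auth1 -> cache2 -> cache1 -> lb1: 20 + 11 + 18 = 49
auth1 -> cache2 -> mq2 -> api1 -> cache1 -> lb1: 20 + 19 + 9 + 29 + 18 = 95
Best route has total 45 ms.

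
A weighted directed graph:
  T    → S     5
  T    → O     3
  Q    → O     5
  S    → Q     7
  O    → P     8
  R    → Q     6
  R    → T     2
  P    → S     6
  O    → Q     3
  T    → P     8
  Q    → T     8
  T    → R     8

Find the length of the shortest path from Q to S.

Routes from Q to S:
Q→O→P→S: 5 + 8 + 6 = 19
Q→T→O→P→S: 8 + 3 + 8 + 6 = 25
Q→T→S: 8 + 5 = 13
Q→T→P→S: 8 + 8 + 6 = 22
The minimum is 13.

13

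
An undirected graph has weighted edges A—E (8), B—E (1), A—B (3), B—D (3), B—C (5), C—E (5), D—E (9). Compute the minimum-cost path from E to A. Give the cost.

4

Candidate routes:
E-C-B-A: 5 + 5 + 3 = 13
E-D-B-A: 9 + 3 + 3 = 15
E-A: 8
E-B-A: 1 + 3 = 4
Shortest: 4.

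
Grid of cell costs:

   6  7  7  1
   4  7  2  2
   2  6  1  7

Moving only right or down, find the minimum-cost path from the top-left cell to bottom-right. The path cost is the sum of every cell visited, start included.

Path [0,0]→[1,0]→[2,0]→[2,1]→[2,2]→[2,3]: 6 + 4 + 2 + 6 + 1 + 7 = 26.
For comparison, the top-then-right route costs 30.

26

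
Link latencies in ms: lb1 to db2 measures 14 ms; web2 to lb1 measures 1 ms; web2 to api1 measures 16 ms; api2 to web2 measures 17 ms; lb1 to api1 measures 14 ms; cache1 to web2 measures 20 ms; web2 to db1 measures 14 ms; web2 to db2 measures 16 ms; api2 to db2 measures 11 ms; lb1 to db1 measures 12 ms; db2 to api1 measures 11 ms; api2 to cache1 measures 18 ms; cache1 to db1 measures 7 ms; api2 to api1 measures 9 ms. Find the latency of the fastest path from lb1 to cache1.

Some routes from lb1 to cache1:
lb1 - api1 - api2 - cache1: 14 + 9 + 18 = 41
lb1 - db2 - api2 - cache1: 14 + 11 + 18 = 43
lb1 - web2 - api2 - cache1: 1 + 17 + 18 = 36
lb1 - web2 - db1 - cache1: 1 + 14 + 7 = 22
lb1 - db1 - cache1: 12 + 7 = 19
lb1 - web2 - cache1: 1 + 20 = 21
The minimum is 19 ms.

19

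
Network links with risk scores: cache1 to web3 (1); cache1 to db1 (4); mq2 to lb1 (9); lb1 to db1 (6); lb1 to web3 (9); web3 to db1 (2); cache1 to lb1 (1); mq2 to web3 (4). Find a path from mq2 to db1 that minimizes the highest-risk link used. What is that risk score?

Some routes from mq2 to db1:
mq2→web3→lb1→cache1→db1: max(4, 9, 1, 4) = 9
mq2→web3→cache1→db1: max(4, 1, 4) = 4
mq2→web3→lb1→db1: max(4, 9, 6) = 9
mq2→web3→cache1→lb1→db1: max(4, 1, 1, 6) = 6
mq2→web3→db1: max(4, 2) = 4
Smallest bottleneck: 4.

4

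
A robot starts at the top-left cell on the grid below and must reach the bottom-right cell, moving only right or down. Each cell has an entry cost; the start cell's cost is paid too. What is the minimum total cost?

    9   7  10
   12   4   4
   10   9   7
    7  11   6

37

One optimal route is (0,0) (0,1) (1,1) (1,2) (2,2) (3,2).
Its cost is 9 + 7 + 4 + 4 + 7 + 6 = 37.
For comparison, the top-then-right route costs 43.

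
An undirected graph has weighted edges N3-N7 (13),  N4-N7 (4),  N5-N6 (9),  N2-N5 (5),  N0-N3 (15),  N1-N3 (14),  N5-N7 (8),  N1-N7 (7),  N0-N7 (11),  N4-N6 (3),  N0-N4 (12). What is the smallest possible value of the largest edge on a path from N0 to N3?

Some routes from N0 to N3:
N0→N4→N6→N5→N7→N3: max(12, 3, 9, 8, 13) = 13
N0→N7→N3: max(11, 13) = 13
N0→N4→N7→N3: max(12, 4, 13) = 13
Smallest bottleneck: 13.

13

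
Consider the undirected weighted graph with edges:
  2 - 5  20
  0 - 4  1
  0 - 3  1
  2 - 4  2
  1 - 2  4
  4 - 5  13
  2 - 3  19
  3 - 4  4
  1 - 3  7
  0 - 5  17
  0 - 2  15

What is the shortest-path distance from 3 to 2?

4

Comparing a few candidate routes:
3 - 2: 19
3 - 0 - 2: 1 + 15 = 16
3 - 4 - 2: 4 + 2 = 6
3 - 0 - 4 - 2: 1 + 1 + 2 = 4
3 - 1 - 2: 7 + 4 = 11
Shortest: 4.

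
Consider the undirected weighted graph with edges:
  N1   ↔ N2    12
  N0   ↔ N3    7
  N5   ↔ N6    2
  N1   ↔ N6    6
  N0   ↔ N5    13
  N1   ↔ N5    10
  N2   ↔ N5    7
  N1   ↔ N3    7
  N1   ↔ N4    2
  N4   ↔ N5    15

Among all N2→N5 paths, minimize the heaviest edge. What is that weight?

Paths from N2 to N5:
N2-N1-N3-N0-N5: max(12, 7, 7, 13) = 13
N2-N1-N6-N5: max(12, 6, 2) = 12
N2-N1-N5: max(12, 10) = 12
N2-N5: max(7) = 7
N2-N1-N4-N5: max(12, 2, 15) = 15
Best route has worst link 7.

7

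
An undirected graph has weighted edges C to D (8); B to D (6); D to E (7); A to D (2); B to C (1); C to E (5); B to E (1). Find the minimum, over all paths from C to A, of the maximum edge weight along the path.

A few of the C→A routes:
C → E → B → D → A: max(5, 1, 6, 2) = 6
C → B → D → A: max(1, 6, 2) = 6
C → B → E → D → A: max(1, 1, 7, 2) = 7
C → E → D → A: max(5, 7, 2) = 7
Smallest bottleneck: 6.

6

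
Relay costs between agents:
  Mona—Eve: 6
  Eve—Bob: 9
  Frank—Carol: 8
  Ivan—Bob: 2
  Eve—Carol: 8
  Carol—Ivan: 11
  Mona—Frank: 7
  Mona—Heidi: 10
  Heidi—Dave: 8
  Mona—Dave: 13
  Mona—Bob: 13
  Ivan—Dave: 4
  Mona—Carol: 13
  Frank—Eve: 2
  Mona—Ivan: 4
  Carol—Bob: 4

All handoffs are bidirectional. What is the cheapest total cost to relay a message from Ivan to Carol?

6

A few of the Ivan→Carol routes:
Ivan-Mona-Eve-Carol: 4 + 6 + 8 = 18
Ivan-Bob-Carol: 2 + 4 = 6
Ivan-Bob-Eve-Carol: 2 + 9 + 8 = 19
Ivan-Mona-Frank-Carol: 4 + 7 + 8 = 19
Ivan-Carol: 11
Ivan-Mona-Carol: 4 + 13 = 17
Shortest: 6.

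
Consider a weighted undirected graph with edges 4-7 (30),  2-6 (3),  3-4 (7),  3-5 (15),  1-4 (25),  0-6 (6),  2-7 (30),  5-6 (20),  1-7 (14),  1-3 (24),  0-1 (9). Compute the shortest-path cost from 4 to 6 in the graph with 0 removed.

42

Comparing a few candidate routes:
4 → 3 → 5 → 6: 7 + 15 + 20 = 42
4 → 7 → 2 → 6: 30 + 30 + 3 = 63
4 → 1 → 7 → 2 → 6: 25 + 14 + 30 + 3 = 72
The minimum is 42.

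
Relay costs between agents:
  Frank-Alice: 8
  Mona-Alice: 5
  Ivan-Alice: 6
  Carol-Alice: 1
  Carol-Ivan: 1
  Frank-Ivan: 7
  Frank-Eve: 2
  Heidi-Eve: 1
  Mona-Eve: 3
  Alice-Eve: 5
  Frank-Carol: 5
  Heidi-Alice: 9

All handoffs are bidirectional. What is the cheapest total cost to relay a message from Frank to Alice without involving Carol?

Comparing a few candidate routes:
Frank → Eve → Mona → Alice: 2 + 3 + 5 = 10
Frank → Eve → Alice: 2 + 5 = 7
Frank → Alice: 8
Shortest: 7.

7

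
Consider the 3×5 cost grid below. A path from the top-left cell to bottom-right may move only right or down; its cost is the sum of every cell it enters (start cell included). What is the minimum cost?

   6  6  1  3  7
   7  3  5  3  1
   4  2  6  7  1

Cheapest: r0c0 -> r0c1 -> r0c2 -> r0c3 -> r1c3 -> r1c4 -> r2c4
  6 + 6 + 1 + 3 + 3 + 1 + 1 = 21
(Top row then right column would cost 25.)

21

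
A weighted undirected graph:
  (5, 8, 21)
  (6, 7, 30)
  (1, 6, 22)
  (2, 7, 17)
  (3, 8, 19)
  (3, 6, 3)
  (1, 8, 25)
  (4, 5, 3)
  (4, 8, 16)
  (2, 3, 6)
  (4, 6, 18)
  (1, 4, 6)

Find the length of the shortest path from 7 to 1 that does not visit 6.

Candidate routes:
7 -> 2 -> 3 -> 8 -> 4 -> 1: 17 + 6 + 19 + 16 + 6 = 64
7 -> 2 -> 3 -> 8 -> 1: 17 + 6 + 19 + 25 = 67
7 -> 2 -> 3 -> 8 -> 5 -> 4 -> 1: 17 + 6 + 19 + 21 + 3 + 6 = 72
The minimum is 64.

64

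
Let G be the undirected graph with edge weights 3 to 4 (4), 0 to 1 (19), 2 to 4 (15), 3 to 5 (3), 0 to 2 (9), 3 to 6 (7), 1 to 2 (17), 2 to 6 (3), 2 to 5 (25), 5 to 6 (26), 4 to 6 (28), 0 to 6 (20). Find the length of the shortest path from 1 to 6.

Comparing a few candidate routes:
1→2→6: 17 + 3 = 20
1→0→6: 19 + 20 = 39
1→0→2→6: 19 + 9 + 3 = 31
1→2→0→6: 17 + 9 + 20 = 46
1→2→4→3→6: 17 + 15 + 4 + 7 = 43
The minimum is 20.

20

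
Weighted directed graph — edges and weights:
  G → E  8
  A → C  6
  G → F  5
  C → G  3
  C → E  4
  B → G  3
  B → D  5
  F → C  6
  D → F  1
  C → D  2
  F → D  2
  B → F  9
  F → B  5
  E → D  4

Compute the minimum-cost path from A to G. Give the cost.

Routes from A to G:
A→C→E→D→F→B→G: 6 + 4 + 4 + 1 + 5 + 3 = 23
A→C→G: 6 + 3 = 9
A→C→D→F→B→G: 6 + 2 + 1 + 5 + 3 = 17
Shortest: 9.

9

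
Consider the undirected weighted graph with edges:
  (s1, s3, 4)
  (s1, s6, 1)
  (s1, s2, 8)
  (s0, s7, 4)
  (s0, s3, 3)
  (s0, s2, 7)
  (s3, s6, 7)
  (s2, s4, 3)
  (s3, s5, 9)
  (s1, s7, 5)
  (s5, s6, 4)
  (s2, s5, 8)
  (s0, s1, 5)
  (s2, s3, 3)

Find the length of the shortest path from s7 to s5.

10

Comparing a few candidate routes:
s7→s0→s1→s6→s5: 4 + 5 + 1 + 4 = 14
s7→s1→s6→s5: 5 + 1 + 4 = 10
s7→s0→s3→s1→s6→s5: 4 + 3 + 4 + 1 + 4 = 16
s7→s0→s3→s5: 4 + 3 + 9 = 16
s7→s0→s3→s6→s5: 4 + 3 + 7 + 4 = 18
Best route has total 10.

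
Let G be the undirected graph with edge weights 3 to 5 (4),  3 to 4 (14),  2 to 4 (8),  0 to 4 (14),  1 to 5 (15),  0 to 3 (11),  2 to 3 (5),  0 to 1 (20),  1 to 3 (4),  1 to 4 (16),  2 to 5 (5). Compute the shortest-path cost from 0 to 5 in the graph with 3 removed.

A few of the 0→5 routes:
0→4→2→5: 14 + 8 + 5 = 27
0→1→5: 20 + 15 = 35
0→4→1→5: 14 + 16 + 15 = 45
The minimum is 27.

27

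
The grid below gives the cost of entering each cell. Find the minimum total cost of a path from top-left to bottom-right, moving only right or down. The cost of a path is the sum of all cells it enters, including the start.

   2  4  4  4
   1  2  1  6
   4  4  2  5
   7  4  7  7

Cheapest: r0c0 -> r1c0 -> r1c1 -> r1c2 -> r2c2 -> r2c3 -> r3c3
  2 + 1 + 2 + 1 + 2 + 5 + 7 = 20

20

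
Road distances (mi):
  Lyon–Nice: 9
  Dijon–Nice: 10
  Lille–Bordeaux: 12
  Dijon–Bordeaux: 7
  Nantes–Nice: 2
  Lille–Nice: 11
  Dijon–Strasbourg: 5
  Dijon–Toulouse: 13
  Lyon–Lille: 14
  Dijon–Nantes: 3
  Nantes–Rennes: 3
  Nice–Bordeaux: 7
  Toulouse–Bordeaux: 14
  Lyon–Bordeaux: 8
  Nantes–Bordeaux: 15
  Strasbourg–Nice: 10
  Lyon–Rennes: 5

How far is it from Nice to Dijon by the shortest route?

Some routes from Nice to Dijon:
Nice→Dijon: 10
Nice→Bordeaux→Dijon: 7 + 7 = 14
Nice→Strasbourg→Dijon: 10 + 5 = 15
Nice→Nantes→Dijon: 2 + 3 = 5
The minimum is 5 mi.

5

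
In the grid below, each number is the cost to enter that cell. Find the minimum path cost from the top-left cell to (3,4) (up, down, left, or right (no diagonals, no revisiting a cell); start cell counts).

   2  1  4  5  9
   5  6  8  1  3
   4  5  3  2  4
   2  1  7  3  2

20

Best path: [0,0] -> [0,1] -> [0,2] -> [0,3] -> [1,3] -> [2,3] -> [3,3] -> [3,4]
Cost: 2 + 1 + 4 + 5 + 1 + 2 + 3 + 2 = 20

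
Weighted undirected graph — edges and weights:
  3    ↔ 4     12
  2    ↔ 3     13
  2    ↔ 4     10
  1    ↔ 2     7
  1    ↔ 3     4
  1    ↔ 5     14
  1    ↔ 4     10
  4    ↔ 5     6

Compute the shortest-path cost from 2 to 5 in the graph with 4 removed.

21

Routes from 2 to 5 avoiding 4:
2 -> 1 -> 5: 7 + 14 = 21
2 -> 3 -> 1 -> 5: 13 + 4 + 14 = 31
The minimum is 21.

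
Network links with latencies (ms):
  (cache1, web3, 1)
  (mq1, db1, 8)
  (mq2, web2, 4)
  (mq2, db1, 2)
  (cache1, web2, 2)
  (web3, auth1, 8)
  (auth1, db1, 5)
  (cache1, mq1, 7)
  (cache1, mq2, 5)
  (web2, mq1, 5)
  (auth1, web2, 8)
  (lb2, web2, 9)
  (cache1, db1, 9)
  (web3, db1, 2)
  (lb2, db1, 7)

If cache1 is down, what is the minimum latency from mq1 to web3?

10

Comparing a few candidate routes:
mq1 - web2 - auth1 - db1 - web3: 5 + 8 + 5 + 2 = 20
mq1 - db1 - auth1 - web3: 8 + 5 + 8 = 21
mq1 - web2 - auth1 - web3: 5 + 8 + 8 = 21
mq1 - db1 - web3: 8 + 2 = 10
mq1 - web2 - mq2 - db1 - web3: 5 + 4 + 2 + 2 = 13
The minimum is 10 ms.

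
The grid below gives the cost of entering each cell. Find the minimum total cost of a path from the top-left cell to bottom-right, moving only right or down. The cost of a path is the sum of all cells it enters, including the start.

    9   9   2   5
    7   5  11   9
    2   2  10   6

36

Path r0c0 -> r1c0 -> r2c0 -> r2c1 -> r2c2 -> r2c3: 9 + 7 + 2 + 2 + 10 + 6 = 36.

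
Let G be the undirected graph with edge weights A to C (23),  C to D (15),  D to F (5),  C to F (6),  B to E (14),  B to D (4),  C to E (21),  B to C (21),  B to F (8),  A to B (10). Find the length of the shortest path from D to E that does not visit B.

32

Routes from D to E avoiding B:
D - F - C - E: 5 + 6 + 21 = 32
D - C - E: 15 + 21 = 36
The minimum is 32.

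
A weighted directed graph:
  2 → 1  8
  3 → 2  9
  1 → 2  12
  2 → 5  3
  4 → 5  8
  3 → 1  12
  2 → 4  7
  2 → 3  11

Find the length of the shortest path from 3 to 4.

16

Paths from 3 to 4:
3 → 2 → 4: 9 + 7 = 16
3 → 1 → 2 → 4: 12 + 12 + 7 = 31
The minimum is 16.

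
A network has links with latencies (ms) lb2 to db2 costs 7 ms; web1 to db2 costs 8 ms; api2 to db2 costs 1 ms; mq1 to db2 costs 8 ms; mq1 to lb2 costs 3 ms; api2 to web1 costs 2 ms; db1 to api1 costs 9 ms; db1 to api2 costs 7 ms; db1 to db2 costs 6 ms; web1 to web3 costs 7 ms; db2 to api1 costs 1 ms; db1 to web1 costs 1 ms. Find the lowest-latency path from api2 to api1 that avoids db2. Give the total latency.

12

Routes from api2 to api1 avoiding db2:
api2 → web1 → db1 → api1: 2 + 1 + 9 = 12
api2 → db1 → api1: 7 + 9 = 16
The minimum is 12 ms.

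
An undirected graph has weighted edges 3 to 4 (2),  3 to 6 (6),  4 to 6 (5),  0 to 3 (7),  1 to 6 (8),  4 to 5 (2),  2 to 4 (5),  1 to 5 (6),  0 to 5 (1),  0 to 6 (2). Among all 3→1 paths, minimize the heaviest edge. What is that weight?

Checking several routes:
3 -> 4 -> 5 -> 1: max(2, 2, 6) = 6
3 -> 0 -> 5 -> 1: max(7, 1, 6) = 7
3 -> 4 -> 6 -> 0 -> 5 -> 1: max(2, 5, 2, 1, 6) = 6
3 -> 6 -> 4 -> 5 -> 1: max(6, 5, 2, 6) = 6
3 -> 6 -> 0 -> 5 -> 1: max(6, 2, 1, 6) = 6
3 -> 0 -> 6 -> 4 -> 5 -> 1: max(7, 2, 5, 2, 6) = 7
The minimum achievable maximum is 6.

6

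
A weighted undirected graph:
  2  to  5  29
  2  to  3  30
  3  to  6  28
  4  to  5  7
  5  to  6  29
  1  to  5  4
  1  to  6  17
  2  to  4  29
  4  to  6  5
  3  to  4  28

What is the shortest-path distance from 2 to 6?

34

Checking several routes:
2 → 5 → 4 → 6: 29 + 7 + 5 = 41
2 → 4 → 6: 29 + 5 = 34
2 → 5 → 6: 29 + 29 = 58
2 → 3 → 6: 30 + 28 = 58
2 → 5 → 1 → 6: 29 + 4 + 17 = 50
2 → 4 → 5 → 1 → 6: 29 + 7 + 4 + 17 = 57
The minimum is 34.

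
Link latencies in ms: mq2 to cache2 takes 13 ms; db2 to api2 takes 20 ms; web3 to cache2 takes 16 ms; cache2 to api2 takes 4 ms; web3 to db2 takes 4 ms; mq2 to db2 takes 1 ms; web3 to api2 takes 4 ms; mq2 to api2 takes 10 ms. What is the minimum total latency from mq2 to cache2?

13

Some routes from mq2 to cache2:
mq2-cache2: 13
mq2-db2-web3-cache2: 1 + 4 + 16 = 21
mq2-db2-web3-api2-cache2: 1 + 4 + 4 + 4 = 13
mq2-api2-web3-cache2: 10 + 4 + 16 = 30
mq2-db2-api2-cache2: 1 + 20 + 4 = 25
mq2-api2-cache2: 10 + 4 = 14
The minimum is 13 ms.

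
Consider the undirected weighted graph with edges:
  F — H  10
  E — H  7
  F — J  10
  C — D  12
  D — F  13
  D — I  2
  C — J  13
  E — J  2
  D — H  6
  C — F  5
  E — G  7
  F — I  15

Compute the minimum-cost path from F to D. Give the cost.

13

Checking several routes:
F-H-D: 10 + 6 = 16
F-D: 13
F-C-D: 5 + 12 = 17
The minimum is 13.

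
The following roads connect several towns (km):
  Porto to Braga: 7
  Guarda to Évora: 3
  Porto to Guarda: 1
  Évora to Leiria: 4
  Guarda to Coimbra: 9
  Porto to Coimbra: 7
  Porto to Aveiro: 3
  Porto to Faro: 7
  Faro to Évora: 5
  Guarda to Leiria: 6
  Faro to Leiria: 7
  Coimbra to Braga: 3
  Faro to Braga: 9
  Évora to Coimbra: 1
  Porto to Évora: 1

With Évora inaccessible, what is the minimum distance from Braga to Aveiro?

A few of the Braga→Aveiro routes:
Braga -> Faro -> Leiria -> Guarda -> Porto -> Aveiro: 9 + 7 + 6 + 1 + 3 = 26
Braga -> Coimbra -> Porto -> Aveiro: 3 + 7 + 3 = 13
Braga -> Faro -> Porto -> Aveiro: 9 + 7 + 3 = 19
Braga -> Coimbra -> Guarda -> Porto -> Aveiro: 3 + 9 + 1 + 3 = 16
Braga -> Porto -> Aveiro: 7 + 3 = 10
Braga -> Coimbra -> Guarda -> Leiria -> Faro -> Porto -> Aveiro: 3 + 9 + 6 + 7 + 7 + 3 = 35
Best route has total 10 km.

10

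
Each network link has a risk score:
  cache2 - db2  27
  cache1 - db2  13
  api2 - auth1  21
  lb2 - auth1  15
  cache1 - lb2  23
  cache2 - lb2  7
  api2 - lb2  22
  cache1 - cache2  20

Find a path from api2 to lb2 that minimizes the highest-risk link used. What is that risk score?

Paths from api2 to lb2:
api2-lb2: max(22) = 22
api2-auth1-lb2: max(21, 15) = 21
Best route has worst link 21.

21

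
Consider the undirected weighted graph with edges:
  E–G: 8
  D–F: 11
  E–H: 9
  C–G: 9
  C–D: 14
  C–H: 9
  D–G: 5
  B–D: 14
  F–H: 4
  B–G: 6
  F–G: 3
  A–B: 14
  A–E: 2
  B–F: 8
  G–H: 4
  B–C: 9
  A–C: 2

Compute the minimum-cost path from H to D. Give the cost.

Checking several routes:
H → F → G → D: 4 + 3 + 5 = 12
H → G → D: 4 + 5 = 9
H → E → G → D: 9 + 8 + 5 = 22
H → F → D: 4 + 11 = 15
H → G → F → D: 4 + 3 + 11 = 18
Shortest: 9.

9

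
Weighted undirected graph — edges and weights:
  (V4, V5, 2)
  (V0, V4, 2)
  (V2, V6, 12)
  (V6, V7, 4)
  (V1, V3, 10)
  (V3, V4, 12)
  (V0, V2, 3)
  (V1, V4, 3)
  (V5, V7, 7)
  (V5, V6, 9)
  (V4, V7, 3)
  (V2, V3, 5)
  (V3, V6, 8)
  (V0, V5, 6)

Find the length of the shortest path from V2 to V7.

Some routes from V2 to V7:
V2→V0→V5→V7: 3 + 6 + 7 = 16
V2→V0→V5→V4→V7: 3 + 6 + 2 + 3 = 14
V2→V0→V4→V5→V7: 3 + 2 + 2 + 7 = 14
V2→V6→V7: 12 + 4 = 16
V2→V0→V4→V7: 3 + 2 + 3 = 8
Shortest: 8.

8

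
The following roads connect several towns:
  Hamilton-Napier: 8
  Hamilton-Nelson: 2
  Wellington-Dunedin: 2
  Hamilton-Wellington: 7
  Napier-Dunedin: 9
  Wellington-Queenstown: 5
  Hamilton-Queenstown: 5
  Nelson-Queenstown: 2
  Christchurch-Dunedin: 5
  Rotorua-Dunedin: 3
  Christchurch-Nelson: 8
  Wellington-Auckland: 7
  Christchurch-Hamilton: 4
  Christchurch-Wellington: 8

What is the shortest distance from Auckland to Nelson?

14

A few of the Auckland→Nelson routes:
Auckland - Wellington - Queenstown - Hamilton - Nelson: 7 + 5 + 5 + 2 = 19
Auckland - Wellington - Queenstown - Nelson: 7 + 5 + 2 = 14
Auckland - Wellington - Dunedin - Christchurch - Hamilton - Nelson: 7 + 2 + 5 + 4 + 2 = 20
Auckland - Wellington - Hamilton - Nelson: 7 + 7 + 2 = 16
The minimum is 14.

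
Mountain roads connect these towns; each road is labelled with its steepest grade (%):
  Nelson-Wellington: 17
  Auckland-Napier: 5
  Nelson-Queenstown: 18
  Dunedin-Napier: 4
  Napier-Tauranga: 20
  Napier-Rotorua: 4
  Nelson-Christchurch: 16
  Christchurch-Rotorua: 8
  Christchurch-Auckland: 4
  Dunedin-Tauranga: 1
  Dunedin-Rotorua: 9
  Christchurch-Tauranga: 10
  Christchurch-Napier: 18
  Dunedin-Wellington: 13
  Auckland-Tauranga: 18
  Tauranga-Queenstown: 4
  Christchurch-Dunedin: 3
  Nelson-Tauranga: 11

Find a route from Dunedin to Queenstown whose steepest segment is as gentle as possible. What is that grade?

4

Some routes from Dunedin to Queenstown:
Dunedin → Napier → Rotorua → Christchurch → Tauranga → Queenstown: max(4, 4, 8, 10, 4) = 10
Dunedin → Napier → Auckland → Christchurch → Tauranga → Queenstown: max(4, 5, 4, 10, 4) = 10
Dunedin → Tauranga → Queenstown: max(1, 4) = 4
Dunedin → Christchurch → Tauranga → Queenstown: max(3, 10, 4) = 10
Smallest bottleneck: 4%.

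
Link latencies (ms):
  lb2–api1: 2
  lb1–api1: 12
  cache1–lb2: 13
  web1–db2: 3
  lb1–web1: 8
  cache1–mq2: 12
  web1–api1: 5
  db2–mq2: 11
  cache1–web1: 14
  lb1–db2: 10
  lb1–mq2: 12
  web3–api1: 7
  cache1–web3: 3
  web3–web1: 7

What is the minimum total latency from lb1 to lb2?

14

Some routes from lb1 to lb2:
lb1 → web1 → web3 → cache1 → lb2: 8 + 7 + 3 + 13 = 31
lb1 → web1 → web3 → api1 → lb2: 8 + 7 + 7 + 2 = 24
lb1 → db2 → web1 → api1 → lb2: 10 + 3 + 5 + 2 = 20
lb1 → api1 → lb2: 12 + 2 = 14
lb1 → web1 → api1 → lb2: 8 + 5 + 2 = 15
lb1 → db2 → web1 → web3 → api1 → lb2: 10 + 3 + 7 + 7 + 2 = 29
Shortest: 14 ms.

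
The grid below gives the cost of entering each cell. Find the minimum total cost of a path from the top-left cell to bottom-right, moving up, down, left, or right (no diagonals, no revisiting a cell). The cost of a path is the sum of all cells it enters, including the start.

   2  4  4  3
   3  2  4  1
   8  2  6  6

18

One optimal route is (0,0) (1,0) (1,1) (1,2) (1,3) (2,3).
Its cost is 2 + 3 + 2 + 4 + 1 + 6 = 18.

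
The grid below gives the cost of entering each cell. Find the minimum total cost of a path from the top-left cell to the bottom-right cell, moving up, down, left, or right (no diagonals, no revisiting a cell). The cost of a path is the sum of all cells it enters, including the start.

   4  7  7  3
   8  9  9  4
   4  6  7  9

34

Path r0c0 -> r0c1 -> r0c2 -> r0c3 -> r1c3 -> r2c3: 4 + 7 + 7 + 3 + 4 + 9 = 34.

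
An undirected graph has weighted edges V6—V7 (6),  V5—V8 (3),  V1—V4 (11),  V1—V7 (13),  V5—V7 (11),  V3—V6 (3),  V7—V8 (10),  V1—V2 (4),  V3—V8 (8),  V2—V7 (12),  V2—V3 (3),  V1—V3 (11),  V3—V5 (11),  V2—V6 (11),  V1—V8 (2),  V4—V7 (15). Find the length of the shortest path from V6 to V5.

14

Some routes from V6 to V5:
V6→V3→V5: 3 + 11 = 14
V6→V3→V2→V1→V8→V5: 3 + 3 + 4 + 2 + 3 = 15
V6→V3→V8→V5: 3 + 8 + 3 = 14
V6→V7→V5: 6 + 11 = 17
Shortest: 14.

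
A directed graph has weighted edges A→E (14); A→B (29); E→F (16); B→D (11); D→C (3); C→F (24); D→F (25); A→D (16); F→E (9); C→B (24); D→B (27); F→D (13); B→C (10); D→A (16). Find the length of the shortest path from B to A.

27

Paths from B to A:
B - D - A: 11 + 16 = 27
B - C - F - D - A: 10 + 24 + 13 + 16 = 63
The minimum is 27.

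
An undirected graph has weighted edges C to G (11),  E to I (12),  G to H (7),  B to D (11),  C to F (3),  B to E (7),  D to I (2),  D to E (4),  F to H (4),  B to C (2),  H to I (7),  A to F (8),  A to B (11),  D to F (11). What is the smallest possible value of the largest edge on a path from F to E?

7

A few of the F→E routes:
F -> C -> B -> E: max(3, 2, 7) = 7
F -> H -> I -> D -> E: max(4, 7, 2, 4) = 7
F -> A -> B -> D -> E: max(8, 11, 11, 4) = 11
The minimum achievable maximum is 7.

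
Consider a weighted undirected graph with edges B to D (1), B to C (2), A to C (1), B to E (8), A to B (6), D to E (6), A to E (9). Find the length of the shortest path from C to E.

Some routes from C to E:
C-A-E: 1 + 9 = 10
C-A-B-D-E: 1 + 6 + 1 + 6 = 14
C-B-D-E: 2 + 1 + 6 = 9
C-A-B-E: 1 + 6 + 8 = 15
C-B-E: 2 + 8 = 10
Best route has total 9.

9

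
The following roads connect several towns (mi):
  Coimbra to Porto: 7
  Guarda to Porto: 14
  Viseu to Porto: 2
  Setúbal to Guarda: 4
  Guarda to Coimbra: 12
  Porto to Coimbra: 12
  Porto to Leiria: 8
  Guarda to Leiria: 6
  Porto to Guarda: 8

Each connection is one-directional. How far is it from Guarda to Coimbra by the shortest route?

Candidate routes:
Guarda -> Porto -> Coimbra: 14 + 12 = 26
Guarda -> Coimbra: 12
The minimum is 12 mi.

12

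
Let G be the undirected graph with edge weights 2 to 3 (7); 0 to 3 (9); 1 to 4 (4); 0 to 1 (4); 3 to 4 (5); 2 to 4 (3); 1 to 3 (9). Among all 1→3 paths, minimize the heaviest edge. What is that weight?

5

Paths from 1 to 3:
1 - 0 - 3: max(4, 9) = 9
1 - 4 - 2 - 3: max(4, 3, 7) = 7
1 - 4 - 3: max(4, 5) = 5
1 - 3: max(9) = 9
Best route has worst link 5.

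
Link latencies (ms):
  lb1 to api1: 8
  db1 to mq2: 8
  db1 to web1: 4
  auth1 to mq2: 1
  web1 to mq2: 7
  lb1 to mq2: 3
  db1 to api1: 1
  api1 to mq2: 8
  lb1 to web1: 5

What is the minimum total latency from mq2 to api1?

8

Comparing a few candidate routes:
mq2 - db1 - api1: 8 + 1 = 9
mq2 - api1: 8
mq2 - lb1 - api1: 3 + 8 = 11
The minimum is 8 ms.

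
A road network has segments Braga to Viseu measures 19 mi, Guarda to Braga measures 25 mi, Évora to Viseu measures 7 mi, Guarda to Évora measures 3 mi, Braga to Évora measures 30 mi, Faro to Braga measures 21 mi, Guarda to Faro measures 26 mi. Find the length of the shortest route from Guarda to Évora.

Routes from Guarda to Évora:
Guarda - Braga - Évora: 25 + 30 = 55
Guarda - Faro - Braga - Évora: 26 + 21 + 30 = 77
Guarda - Braga - Viseu - Évora: 25 + 19 + 7 = 51
Guarda - Évora: 3
Guarda - Faro - Braga - Viseu - Évora: 26 + 21 + 19 + 7 = 73
Best route has total 3 mi.

3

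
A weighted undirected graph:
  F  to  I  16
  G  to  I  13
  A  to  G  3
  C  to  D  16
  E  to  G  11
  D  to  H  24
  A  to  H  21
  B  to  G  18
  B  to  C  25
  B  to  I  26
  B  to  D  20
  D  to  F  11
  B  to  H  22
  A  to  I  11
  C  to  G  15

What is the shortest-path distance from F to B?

31

Some routes from F to B:
F→I→A→G→B: 16 + 11 + 3 + 18 = 48
F→D→B: 11 + 20 = 31
F→I→B: 16 + 26 = 42
F→I→G→B: 16 + 13 + 18 = 47
F→D→C→B: 11 + 16 + 25 = 52
Shortest: 31.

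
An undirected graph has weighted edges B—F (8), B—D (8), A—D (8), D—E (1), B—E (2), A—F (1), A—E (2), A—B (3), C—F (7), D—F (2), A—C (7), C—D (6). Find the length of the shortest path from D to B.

3

Some routes from D to B:
D - F - A - E - B: 2 + 1 + 2 + 2 = 7
D - F - A - B: 2 + 1 + 3 = 6
D - E - A - B: 1 + 2 + 3 = 6
D - E - B: 1 + 2 = 3
The minimum is 3.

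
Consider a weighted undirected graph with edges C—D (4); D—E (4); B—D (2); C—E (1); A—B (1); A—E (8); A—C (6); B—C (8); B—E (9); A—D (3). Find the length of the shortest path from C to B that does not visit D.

7

Candidate routes:
C -> A -> E -> B: 6 + 8 + 9 = 23
C -> E -> B: 1 + 9 = 10
C -> B: 8
C -> A -> B: 6 + 1 = 7
C -> E -> A -> B: 1 + 8 + 1 = 10
Best route has total 7.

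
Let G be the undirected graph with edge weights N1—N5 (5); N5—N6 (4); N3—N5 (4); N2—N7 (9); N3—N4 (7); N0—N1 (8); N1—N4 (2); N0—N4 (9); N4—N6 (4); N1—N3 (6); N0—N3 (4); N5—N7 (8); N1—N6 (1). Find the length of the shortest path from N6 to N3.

7

Checking several routes:
N6 → N1 → N3: 1 + 6 = 7
N6 → N5 → N3: 4 + 4 = 8
N6 → N4 → N3: 4 + 7 = 11
N6 → N1 → N5 → N3: 1 + 5 + 4 = 10
N6 → N1 → N4 → N3: 1 + 2 + 7 = 10
Best route has total 7.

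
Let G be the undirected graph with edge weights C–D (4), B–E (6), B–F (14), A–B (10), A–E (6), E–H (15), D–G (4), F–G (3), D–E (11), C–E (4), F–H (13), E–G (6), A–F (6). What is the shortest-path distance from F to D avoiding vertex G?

20

Comparing a few candidate routes:
F - A - B - E - C - D: 6 + 10 + 6 + 4 + 4 = 30
F - A - E - D: 6 + 6 + 11 = 23
F - B - E - D: 14 + 6 + 11 = 31
F - A - E - C - D: 6 + 6 + 4 + 4 = 20
F - B - E - C - D: 14 + 6 + 4 + 4 = 28
Best route has total 20.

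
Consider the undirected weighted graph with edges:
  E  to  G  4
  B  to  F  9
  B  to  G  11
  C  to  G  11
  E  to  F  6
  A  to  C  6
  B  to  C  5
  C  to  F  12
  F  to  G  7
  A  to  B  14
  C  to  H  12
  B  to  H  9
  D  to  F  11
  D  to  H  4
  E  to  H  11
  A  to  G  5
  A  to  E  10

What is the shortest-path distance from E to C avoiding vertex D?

Some routes from E to C avoiding D:
E -> G -> C: 4 + 11 = 15
E -> G -> A -> C: 4 + 5 + 6 = 15
E -> A -> C: 10 + 6 = 16
The minimum is 15.

15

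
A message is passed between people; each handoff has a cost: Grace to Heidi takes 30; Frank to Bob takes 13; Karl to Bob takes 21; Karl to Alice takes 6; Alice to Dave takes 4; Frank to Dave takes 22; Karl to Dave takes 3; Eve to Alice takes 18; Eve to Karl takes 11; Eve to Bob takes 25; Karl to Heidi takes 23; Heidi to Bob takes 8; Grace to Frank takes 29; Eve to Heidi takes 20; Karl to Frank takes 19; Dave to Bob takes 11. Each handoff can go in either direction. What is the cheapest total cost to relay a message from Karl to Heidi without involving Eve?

22

A few of the Karl→Heidi routes:
Karl-Heidi: 23
Karl-Dave-Bob-Heidi: 3 + 11 + 8 = 22
Karl-Bob-Heidi: 21 + 8 = 29
The minimum is 22.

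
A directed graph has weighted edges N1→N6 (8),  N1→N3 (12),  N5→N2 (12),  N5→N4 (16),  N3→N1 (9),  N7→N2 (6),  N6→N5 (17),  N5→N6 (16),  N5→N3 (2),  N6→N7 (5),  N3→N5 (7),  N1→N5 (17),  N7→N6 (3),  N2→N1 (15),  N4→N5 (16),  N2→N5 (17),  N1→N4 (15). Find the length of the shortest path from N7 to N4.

Comparing a few candidate routes:
N7-N6-N5-N4: 3 + 17 + 16 = 36
N7-N2-N1-N4: 6 + 15 + 15 = 36
N7-N2-N5-N4: 6 + 17 + 16 = 39
The minimum is 36.

36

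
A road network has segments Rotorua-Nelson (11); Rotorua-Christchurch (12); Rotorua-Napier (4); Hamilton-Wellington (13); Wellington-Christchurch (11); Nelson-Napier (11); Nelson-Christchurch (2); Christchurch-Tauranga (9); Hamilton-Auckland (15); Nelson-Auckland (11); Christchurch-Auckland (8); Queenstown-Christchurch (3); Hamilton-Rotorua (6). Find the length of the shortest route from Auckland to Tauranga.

17

Checking several routes:
Auckland-Christchurch-Tauranga: 8 + 9 = 17
Auckland-Nelson-Christchurch-Tauranga: 11 + 2 + 9 = 22
Auckland-Hamilton-Rotorua-Christchurch-Tauranga: 15 + 6 + 12 + 9 = 42
Auckland-Nelson-Rotorua-Christchurch-Tauranga: 11 + 11 + 12 + 9 = 43
Best route has total 17 km.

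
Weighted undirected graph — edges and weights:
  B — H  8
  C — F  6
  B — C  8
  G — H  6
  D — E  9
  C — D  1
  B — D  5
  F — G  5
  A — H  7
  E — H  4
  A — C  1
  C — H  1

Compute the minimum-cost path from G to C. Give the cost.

7

A few of the G→C routes:
G → H → E → D → C: 6 + 4 + 9 + 1 = 20
G → H → B → D → C: 6 + 8 + 5 + 1 = 20
G → F → C: 5 + 6 = 11
G → H → C: 6 + 1 = 7
G → H → A → C: 6 + 7 + 1 = 14
Best route has total 7.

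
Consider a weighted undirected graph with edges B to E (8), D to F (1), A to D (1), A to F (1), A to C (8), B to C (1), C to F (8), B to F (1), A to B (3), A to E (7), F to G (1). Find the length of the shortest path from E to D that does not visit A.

10

Routes from E to D avoiding A:
E-B-C-F-D: 8 + 1 + 8 + 1 = 18
E-B-F-D: 8 + 1 + 1 = 10
Shortest: 10.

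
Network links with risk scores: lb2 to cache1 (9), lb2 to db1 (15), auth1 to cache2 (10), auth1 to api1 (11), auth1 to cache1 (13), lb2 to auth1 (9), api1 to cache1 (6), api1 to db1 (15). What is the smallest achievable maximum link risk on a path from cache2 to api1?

Some routes from cache2 to api1:
cache2 - auth1 - lb2 - cache1 - api1: max(10, 9, 9, 6) = 10
cache2 - auth1 - api1: max(10, 11) = 11
cache2 - auth1 - cache1 - api1: max(10, 13, 6) = 13
The minimum achievable maximum is 10.

10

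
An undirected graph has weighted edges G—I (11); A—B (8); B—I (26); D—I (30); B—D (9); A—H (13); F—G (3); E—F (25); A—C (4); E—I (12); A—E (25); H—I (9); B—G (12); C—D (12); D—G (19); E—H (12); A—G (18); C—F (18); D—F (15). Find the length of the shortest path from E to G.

Checking several routes:
E - H - A - G: 12 + 13 + 18 = 43
E - I - G: 12 + 11 = 23
E - F - G: 25 + 3 = 28
E - H - I - G: 12 + 9 + 11 = 32
The minimum is 23.

23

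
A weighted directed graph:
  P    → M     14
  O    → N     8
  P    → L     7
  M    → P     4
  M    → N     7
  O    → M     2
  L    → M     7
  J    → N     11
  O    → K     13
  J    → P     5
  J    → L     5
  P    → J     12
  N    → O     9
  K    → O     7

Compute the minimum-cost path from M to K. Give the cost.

Candidate routes:
M → N → O → K: 7 + 9 + 13 = 29
M → P → J → N → O → K: 4 + 12 + 11 + 9 + 13 = 49
Shortest: 29.

29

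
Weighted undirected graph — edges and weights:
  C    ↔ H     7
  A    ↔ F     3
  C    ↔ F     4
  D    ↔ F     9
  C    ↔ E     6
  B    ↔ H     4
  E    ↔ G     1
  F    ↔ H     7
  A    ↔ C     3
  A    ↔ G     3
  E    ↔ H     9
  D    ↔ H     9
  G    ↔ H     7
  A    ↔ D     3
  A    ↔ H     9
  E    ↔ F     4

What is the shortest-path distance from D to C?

6

Comparing a few candidate routes:
D-A-C: 3 + 3 = 6
D-A-F-C: 3 + 3 + 4 = 10
D-F-C: 9 + 4 = 13
Best route has total 6.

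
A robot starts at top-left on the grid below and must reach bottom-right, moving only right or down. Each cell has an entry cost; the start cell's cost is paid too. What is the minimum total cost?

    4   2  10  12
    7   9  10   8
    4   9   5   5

34

One optimal route is r0c0 → r0c1 → r1c1 → r2c1 → r2c2 → r2c3.
Its cost is 4 + 2 + 9 + 9 + 5 + 5 = 34.
(Top row then right column would cost 41.)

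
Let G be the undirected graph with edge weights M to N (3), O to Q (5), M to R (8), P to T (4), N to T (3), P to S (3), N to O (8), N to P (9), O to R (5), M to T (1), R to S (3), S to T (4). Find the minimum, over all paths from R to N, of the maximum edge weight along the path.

4

Some routes from R to N:
R-S-T-M-N: max(3, 4, 1, 3) = 4
R-S-T-N: max(3, 4, 3) = 4
R-S-P-T-N: max(3, 3, 4, 3) = 4
R-M-N: max(8, 3) = 8
R-S-P-T-M-N: max(3, 3, 4, 1, 3) = 4
The minimum achievable maximum is 4.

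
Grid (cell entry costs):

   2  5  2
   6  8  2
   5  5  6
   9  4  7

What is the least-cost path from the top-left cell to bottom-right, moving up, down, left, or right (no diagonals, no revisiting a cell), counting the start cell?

24

Take (0,0) -> (0,1) -> (0,2) -> (1,2) -> (2,2) -> (3,2) for a total of 2 + 5 + 2 + 2 + 6 + 7 = 24.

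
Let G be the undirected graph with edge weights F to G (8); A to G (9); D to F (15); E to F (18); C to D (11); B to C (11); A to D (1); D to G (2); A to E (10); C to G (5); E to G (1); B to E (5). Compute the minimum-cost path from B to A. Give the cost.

Some routes from B to A:
B -> C -> D -> A: 11 + 11 + 1 = 23
B -> E -> G -> C -> D -> A: 5 + 1 + 5 + 11 + 1 = 23
B -> C -> G -> D -> A: 11 + 5 + 2 + 1 = 19
B -> E -> G -> D -> A: 5 + 1 + 2 + 1 = 9
B -> E -> G -> A: 5 + 1 + 9 = 15
B -> E -> A: 5 + 10 = 15
The minimum is 9.

9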